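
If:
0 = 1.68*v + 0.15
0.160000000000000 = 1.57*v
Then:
No Solution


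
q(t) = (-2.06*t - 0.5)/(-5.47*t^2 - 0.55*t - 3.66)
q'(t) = (-2.06*t - 0.5)*(10.94*t + 0.55)/(-5.47*t^2 - 0.55*t - 3.66)^2 - 2.06/(-5.47*t^2 - 0.55*t - 3.66) = (-11.2682*t^2 - 5.47*t + 7.2646)/(29.9209*t^4 + 6.017*t^3 + 40.3429*t^2 + 4.026*t + 13.3956)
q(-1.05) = -0.18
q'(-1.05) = 0.01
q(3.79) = 0.10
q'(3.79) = -0.02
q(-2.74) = -0.12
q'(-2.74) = -0.03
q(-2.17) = -0.14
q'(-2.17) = -0.04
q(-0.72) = -0.16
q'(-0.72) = 0.14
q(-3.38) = -0.10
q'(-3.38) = -0.02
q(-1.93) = -0.15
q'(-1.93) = -0.05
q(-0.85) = -0.18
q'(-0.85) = 0.07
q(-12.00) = -0.03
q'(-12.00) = -0.00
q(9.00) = 0.04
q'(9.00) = -0.00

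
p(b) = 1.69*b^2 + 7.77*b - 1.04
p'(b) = 3.38*b + 7.77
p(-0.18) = -2.38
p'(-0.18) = 7.16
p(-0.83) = -6.32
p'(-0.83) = 4.96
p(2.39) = 27.18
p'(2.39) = 15.85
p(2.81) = 34.14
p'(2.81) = 17.27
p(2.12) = 23.03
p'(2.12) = 14.94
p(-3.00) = -9.14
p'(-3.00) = -2.37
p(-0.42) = -4.01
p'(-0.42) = 6.35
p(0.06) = -0.57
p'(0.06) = 7.97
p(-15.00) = 262.66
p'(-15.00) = -42.93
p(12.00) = 335.56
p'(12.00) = 48.33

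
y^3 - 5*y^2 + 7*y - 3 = (y - 3)*(y - 1)^2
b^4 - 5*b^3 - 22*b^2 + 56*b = b*(b - 7)*(b - 2)*(b + 4)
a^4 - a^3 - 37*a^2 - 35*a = a*(a - 7)*(a + 1)*(a + 5)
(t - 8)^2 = t^2 - 16*t + 64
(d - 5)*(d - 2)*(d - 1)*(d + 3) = d^4 - 5*d^3 - 7*d^2 + 41*d - 30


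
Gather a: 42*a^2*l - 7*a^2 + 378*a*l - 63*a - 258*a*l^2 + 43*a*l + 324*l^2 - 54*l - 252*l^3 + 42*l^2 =a^2*(42*l - 7) + a*(-258*l^2 + 421*l - 63) - 252*l^3 + 366*l^2 - 54*l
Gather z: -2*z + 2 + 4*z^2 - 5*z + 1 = 4*z^2 - 7*z + 3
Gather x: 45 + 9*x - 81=9*x - 36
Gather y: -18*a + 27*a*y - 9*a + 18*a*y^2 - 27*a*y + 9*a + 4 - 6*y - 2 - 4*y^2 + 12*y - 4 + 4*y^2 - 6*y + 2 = 18*a*y^2 - 18*a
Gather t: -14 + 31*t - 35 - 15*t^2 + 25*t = -15*t^2 + 56*t - 49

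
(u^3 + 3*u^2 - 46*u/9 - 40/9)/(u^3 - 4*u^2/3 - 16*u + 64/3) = (9*u^2 - 9*u - 10)/(3*(3*u^2 - 16*u + 16))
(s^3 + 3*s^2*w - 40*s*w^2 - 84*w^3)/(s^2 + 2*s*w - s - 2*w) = (s^2 + s*w - 42*w^2)/(s - 1)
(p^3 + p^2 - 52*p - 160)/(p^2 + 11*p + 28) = (p^2 - 3*p - 40)/(p + 7)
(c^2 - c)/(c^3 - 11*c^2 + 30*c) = (c - 1)/(c^2 - 11*c + 30)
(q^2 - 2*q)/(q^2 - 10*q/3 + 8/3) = 3*q/(3*q - 4)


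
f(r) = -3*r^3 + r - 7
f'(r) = 1 - 9*r^2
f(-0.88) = -5.84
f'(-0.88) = -5.97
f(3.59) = -142.21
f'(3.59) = -114.99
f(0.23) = -6.81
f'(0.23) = 0.52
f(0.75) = -7.52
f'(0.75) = -4.06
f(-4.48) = 258.27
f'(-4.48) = -179.63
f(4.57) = -288.76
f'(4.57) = -186.96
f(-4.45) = 252.91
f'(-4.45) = -177.22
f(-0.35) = -7.22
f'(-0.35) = -0.10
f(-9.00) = 2171.00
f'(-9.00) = -728.00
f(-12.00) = 5165.00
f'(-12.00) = -1295.00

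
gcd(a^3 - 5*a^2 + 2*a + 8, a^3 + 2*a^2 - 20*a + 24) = a - 2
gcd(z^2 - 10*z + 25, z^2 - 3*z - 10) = z - 5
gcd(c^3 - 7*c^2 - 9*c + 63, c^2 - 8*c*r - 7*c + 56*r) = c - 7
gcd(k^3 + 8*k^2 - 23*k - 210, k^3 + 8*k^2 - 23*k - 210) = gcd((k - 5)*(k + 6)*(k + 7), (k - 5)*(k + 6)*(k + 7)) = k^3 + 8*k^2 - 23*k - 210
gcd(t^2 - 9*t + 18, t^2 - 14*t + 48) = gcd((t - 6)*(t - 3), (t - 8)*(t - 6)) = t - 6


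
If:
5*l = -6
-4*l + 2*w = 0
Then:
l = -6/5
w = -12/5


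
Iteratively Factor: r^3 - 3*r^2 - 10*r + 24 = (r - 4)*(r^2 + r - 6) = (r - 4)*(r - 2)*(r + 3)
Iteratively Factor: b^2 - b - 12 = (b + 3)*(b - 4)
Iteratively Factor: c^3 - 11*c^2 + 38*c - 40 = (c - 4)*(c^2 - 7*c + 10) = (c - 5)*(c - 4)*(c - 2)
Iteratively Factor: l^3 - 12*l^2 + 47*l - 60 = (l - 3)*(l^2 - 9*l + 20) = (l - 4)*(l - 3)*(l - 5)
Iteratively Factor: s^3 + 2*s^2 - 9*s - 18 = (s + 2)*(s^2 - 9) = (s - 3)*(s + 2)*(s + 3)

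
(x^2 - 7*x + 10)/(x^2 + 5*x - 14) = (x - 5)/(x + 7)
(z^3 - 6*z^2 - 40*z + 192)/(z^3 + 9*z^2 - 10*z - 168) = (z - 8)/(z + 7)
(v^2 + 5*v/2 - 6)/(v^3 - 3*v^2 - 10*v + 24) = (v^2 + 5*v/2 - 6)/(v^3 - 3*v^2 - 10*v + 24)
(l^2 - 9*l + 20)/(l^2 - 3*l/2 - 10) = 2*(l - 5)/(2*l + 5)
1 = 1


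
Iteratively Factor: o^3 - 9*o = (o)*(o^2 - 9) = o*(o + 3)*(o - 3)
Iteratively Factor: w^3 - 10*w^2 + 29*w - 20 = (w - 4)*(w^2 - 6*w + 5) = (w - 4)*(w - 1)*(w - 5)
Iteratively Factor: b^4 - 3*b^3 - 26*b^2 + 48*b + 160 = (b - 5)*(b^3 + 2*b^2 - 16*b - 32) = (b - 5)*(b + 4)*(b^2 - 2*b - 8) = (b - 5)*(b + 2)*(b + 4)*(b - 4)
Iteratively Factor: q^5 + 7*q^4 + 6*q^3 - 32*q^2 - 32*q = (q + 1)*(q^4 + 6*q^3 - 32*q) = (q - 2)*(q + 1)*(q^3 + 8*q^2 + 16*q) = (q - 2)*(q + 1)*(q + 4)*(q^2 + 4*q) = q*(q - 2)*(q + 1)*(q + 4)*(q + 4)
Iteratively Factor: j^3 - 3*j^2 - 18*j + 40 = (j - 2)*(j^2 - j - 20) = (j - 2)*(j + 4)*(j - 5)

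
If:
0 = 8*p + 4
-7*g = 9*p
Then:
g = 9/14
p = -1/2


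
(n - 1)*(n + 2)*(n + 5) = n^3 + 6*n^2 + 3*n - 10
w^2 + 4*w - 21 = (w - 3)*(w + 7)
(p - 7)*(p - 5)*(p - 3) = p^3 - 15*p^2 + 71*p - 105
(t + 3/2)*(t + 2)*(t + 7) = t^3 + 21*t^2/2 + 55*t/2 + 21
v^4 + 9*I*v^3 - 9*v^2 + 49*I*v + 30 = (v - I)^2*(v + 5*I)*(v + 6*I)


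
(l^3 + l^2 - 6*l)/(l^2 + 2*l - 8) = l*(l + 3)/(l + 4)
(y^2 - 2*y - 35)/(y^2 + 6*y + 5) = (y - 7)/(y + 1)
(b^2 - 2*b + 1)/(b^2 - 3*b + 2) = (b - 1)/(b - 2)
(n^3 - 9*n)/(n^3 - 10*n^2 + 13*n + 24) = n*(n + 3)/(n^2 - 7*n - 8)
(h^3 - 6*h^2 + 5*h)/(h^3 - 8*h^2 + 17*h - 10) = h/(h - 2)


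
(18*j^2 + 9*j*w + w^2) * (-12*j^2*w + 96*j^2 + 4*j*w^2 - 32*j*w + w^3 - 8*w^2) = -216*j^4*w + 1728*j^4 - 36*j^3*w^2 + 288*j^3*w + 42*j^2*w^3 - 336*j^2*w^2 + 13*j*w^4 - 104*j*w^3 + w^5 - 8*w^4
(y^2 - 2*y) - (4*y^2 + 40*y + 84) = -3*y^2 - 42*y - 84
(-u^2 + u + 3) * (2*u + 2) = -2*u^3 + 8*u + 6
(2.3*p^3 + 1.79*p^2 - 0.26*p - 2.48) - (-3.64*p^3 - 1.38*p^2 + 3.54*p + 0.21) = 5.94*p^3 + 3.17*p^2 - 3.8*p - 2.69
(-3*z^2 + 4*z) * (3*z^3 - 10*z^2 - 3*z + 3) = -9*z^5 + 42*z^4 - 31*z^3 - 21*z^2 + 12*z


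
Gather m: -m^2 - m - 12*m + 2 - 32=-m^2 - 13*m - 30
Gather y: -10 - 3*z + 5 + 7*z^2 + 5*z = 7*z^2 + 2*z - 5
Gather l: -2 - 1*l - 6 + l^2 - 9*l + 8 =l^2 - 10*l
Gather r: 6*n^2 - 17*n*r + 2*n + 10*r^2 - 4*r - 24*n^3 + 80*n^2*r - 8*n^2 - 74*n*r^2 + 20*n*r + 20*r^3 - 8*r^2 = -24*n^3 - 2*n^2 + 2*n + 20*r^3 + r^2*(2 - 74*n) + r*(80*n^2 + 3*n - 4)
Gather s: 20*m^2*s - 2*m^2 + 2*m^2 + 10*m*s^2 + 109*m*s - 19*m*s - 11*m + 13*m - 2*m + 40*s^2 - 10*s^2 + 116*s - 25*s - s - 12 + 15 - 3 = s^2*(10*m + 30) + s*(20*m^2 + 90*m + 90)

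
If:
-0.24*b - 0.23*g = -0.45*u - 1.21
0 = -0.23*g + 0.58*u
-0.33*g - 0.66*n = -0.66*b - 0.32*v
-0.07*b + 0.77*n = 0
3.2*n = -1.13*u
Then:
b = 5.86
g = -3.80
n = 0.53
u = -1.51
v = -14.91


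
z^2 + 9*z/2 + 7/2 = (z + 1)*(z + 7/2)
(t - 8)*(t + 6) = t^2 - 2*t - 48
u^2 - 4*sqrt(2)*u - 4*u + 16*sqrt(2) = (u - 4)*(u - 4*sqrt(2))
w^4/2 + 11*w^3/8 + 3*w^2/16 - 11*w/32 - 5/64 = (w/2 + 1/4)*(w - 1/2)*(w + 1/4)*(w + 5/2)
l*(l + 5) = l^2 + 5*l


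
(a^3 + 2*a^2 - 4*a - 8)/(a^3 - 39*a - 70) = (a^2 - 4)/(a^2 - 2*a - 35)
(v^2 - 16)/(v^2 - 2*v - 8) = (v + 4)/(v + 2)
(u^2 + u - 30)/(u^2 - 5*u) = (u + 6)/u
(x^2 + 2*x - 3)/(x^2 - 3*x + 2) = (x + 3)/(x - 2)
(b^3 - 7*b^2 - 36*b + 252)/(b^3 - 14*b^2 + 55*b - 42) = (b + 6)/(b - 1)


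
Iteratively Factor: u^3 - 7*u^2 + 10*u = (u - 2)*(u^2 - 5*u) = u*(u - 2)*(u - 5)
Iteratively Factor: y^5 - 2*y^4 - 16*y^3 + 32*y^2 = (y)*(y^4 - 2*y^3 - 16*y^2 + 32*y) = y*(y - 4)*(y^3 + 2*y^2 - 8*y) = y*(y - 4)*(y - 2)*(y^2 + 4*y) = y*(y - 4)*(y - 2)*(y + 4)*(y)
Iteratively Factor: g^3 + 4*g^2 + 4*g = (g)*(g^2 + 4*g + 4) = g*(g + 2)*(g + 2)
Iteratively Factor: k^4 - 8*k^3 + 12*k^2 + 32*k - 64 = (k - 4)*(k^3 - 4*k^2 - 4*k + 16) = (k - 4)*(k + 2)*(k^2 - 6*k + 8) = (k - 4)^2*(k + 2)*(k - 2)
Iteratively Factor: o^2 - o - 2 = (o + 1)*(o - 2)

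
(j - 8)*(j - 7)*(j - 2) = j^3 - 17*j^2 + 86*j - 112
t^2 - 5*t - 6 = (t - 6)*(t + 1)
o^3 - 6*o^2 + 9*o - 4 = (o - 4)*(o - 1)^2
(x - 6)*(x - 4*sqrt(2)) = x^2 - 6*x - 4*sqrt(2)*x + 24*sqrt(2)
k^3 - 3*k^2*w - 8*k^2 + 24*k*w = k*(k - 8)*(k - 3*w)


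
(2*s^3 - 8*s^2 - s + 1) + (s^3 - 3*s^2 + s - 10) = 3*s^3 - 11*s^2 - 9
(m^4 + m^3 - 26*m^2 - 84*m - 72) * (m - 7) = m^5 - 6*m^4 - 33*m^3 + 98*m^2 + 516*m + 504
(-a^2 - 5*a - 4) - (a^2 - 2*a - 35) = -2*a^2 - 3*a + 31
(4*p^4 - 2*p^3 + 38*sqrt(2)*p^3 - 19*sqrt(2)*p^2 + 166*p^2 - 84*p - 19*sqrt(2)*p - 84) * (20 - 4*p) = -16*p^5 - 152*sqrt(2)*p^4 + 88*p^4 - 704*p^3 + 836*sqrt(2)*p^3 - 304*sqrt(2)*p^2 + 3656*p^2 - 1344*p - 380*sqrt(2)*p - 1680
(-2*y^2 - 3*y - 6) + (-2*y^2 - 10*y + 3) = -4*y^2 - 13*y - 3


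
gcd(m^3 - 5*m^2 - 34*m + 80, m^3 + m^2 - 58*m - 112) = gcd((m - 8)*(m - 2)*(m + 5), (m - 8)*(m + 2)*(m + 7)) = m - 8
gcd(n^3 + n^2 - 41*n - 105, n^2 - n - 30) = n + 5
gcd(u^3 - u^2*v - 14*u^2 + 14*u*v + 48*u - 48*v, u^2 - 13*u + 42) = u - 6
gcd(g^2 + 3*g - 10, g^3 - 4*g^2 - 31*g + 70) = g^2 + 3*g - 10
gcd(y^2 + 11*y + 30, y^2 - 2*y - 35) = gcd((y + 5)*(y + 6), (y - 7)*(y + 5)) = y + 5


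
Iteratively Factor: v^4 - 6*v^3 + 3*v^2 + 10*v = (v - 2)*(v^3 - 4*v^2 - 5*v) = (v - 5)*(v - 2)*(v^2 + v) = (v - 5)*(v - 2)*(v + 1)*(v)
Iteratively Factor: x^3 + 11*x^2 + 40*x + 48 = (x + 4)*(x^2 + 7*x + 12) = (x + 4)^2*(x + 3)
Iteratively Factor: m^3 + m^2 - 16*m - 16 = (m - 4)*(m^2 + 5*m + 4) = (m - 4)*(m + 1)*(m + 4)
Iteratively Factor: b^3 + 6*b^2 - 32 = (b + 4)*(b^2 + 2*b - 8) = (b - 2)*(b + 4)*(b + 4)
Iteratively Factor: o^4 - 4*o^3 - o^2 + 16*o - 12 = (o - 2)*(o^3 - 2*o^2 - 5*o + 6) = (o - 2)*(o + 2)*(o^2 - 4*o + 3) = (o - 3)*(o - 2)*(o + 2)*(o - 1)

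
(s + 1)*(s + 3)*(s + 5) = s^3 + 9*s^2 + 23*s + 15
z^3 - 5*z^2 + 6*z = z*(z - 3)*(z - 2)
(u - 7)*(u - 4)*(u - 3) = u^3 - 14*u^2 + 61*u - 84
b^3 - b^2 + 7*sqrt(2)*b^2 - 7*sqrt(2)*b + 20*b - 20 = (b - 1)*(b + 2*sqrt(2))*(b + 5*sqrt(2))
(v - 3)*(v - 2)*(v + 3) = v^3 - 2*v^2 - 9*v + 18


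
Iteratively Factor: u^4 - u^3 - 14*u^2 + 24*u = (u + 4)*(u^3 - 5*u^2 + 6*u) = u*(u + 4)*(u^2 - 5*u + 6) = u*(u - 2)*(u + 4)*(u - 3)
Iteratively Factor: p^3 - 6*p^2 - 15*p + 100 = (p - 5)*(p^2 - p - 20) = (p - 5)*(p + 4)*(p - 5)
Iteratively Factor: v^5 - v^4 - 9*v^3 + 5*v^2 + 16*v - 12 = (v - 3)*(v^4 + 2*v^3 - 3*v^2 - 4*v + 4) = (v - 3)*(v + 2)*(v^3 - 3*v + 2) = (v - 3)*(v + 2)^2*(v^2 - 2*v + 1) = (v - 3)*(v - 1)*(v + 2)^2*(v - 1)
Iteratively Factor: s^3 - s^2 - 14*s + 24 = (s + 4)*(s^2 - 5*s + 6) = (s - 3)*(s + 4)*(s - 2)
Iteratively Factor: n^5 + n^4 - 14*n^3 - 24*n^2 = (n - 4)*(n^4 + 5*n^3 + 6*n^2) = n*(n - 4)*(n^3 + 5*n^2 + 6*n) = n*(n - 4)*(n + 2)*(n^2 + 3*n) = n^2*(n - 4)*(n + 2)*(n + 3)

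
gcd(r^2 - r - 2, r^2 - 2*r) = r - 2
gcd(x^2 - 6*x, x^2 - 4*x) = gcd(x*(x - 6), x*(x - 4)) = x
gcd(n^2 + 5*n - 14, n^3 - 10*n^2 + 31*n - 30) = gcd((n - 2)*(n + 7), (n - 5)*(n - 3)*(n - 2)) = n - 2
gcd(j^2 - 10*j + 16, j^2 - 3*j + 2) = j - 2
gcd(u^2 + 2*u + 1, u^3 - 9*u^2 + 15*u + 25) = u + 1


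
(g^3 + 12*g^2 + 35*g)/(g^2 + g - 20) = g*(g + 7)/(g - 4)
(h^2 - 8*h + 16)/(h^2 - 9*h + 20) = (h - 4)/(h - 5)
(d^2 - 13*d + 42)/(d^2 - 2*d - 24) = (d - 7)/(d + 4)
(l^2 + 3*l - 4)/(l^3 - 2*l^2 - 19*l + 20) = 1/(l - 5)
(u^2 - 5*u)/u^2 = (u - 5)/u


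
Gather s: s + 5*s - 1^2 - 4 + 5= 6*s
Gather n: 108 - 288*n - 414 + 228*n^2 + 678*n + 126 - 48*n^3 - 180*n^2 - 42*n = -48*n^3 + 48*n^2 + 348*n - 180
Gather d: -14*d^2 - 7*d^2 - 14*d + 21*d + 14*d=-21*d^2 + 21*d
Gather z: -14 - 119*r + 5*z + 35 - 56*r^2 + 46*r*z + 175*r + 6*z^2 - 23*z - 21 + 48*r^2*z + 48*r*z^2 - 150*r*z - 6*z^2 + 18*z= -56*r^2 + 48*r*z^2 + 56*r + z*(48*r^2 - 104*r)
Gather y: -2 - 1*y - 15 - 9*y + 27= 10 - 10*y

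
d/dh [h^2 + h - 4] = 2*h + 1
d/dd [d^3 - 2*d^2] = d*(3*d - 4)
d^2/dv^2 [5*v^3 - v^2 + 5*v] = 30*v - 2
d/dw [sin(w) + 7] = cos(w)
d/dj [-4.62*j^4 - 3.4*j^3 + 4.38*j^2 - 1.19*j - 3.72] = -18.48*j^3 - 10.2*j^2 + 8.76*j - 1.19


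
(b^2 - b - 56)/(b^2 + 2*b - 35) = (b - 8)/(b - 5)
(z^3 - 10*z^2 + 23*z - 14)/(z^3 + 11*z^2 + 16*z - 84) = (z^2 - 8*z + 7)/(z^2 + 13*z + 42)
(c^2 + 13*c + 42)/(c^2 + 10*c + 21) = (c + 6)/(c + 3)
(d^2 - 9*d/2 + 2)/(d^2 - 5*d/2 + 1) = (d - 4)/(d - 2)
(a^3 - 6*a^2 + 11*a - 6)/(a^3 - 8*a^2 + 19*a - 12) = (a - 2)/(a - 4)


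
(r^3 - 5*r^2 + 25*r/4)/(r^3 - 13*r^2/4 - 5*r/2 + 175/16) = 4*r/(4*r + 7)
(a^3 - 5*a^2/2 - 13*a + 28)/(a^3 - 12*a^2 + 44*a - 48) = (a + 7/2)/(a - 6)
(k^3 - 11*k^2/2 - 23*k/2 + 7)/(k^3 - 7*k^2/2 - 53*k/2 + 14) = (k + 2)/(k + 4)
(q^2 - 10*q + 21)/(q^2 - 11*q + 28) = (q - 3)/(q - 4)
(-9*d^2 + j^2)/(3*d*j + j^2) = (-3*d + j)/j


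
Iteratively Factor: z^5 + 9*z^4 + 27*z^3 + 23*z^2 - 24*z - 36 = (z + 2)*(z^4 + 7*z^3 + 13*z^2 - 3*z - 18) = (z + 2)*(z + 3)*(z^3 + 4*z^2 + z - 6) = (z + 2)^2*(z + 3)*(z^2 + 2*z - 3) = (z + 2)^2*(z + 3)^2*(z - 1)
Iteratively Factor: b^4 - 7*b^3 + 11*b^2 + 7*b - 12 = (b + 1)*(b^3 - 8*b^2 + 19*b - 12) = (b - 1)*(b + 1)*(b^2 - 7*b + 12) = (b - 3)*(b - 1)*(b + 1)*(b - 4)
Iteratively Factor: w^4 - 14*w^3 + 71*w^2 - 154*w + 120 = (w - 2)*(w^3 - 12*w^2 + 47*w - 60) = (w - 5)*(w - 2)*(w^2 - 7*w + 12) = (w - 5)*(w - 3)*(w - 2)*(w - 4)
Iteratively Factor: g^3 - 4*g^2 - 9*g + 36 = (g - 3)*(g^2 - g - 12) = (g - 3)*(g + 3)*(g - 4)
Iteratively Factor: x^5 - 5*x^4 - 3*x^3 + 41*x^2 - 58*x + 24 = (x - 1)*(x^4 - 4*x^3 - 7*x^2 + 34*x - 24) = (x - 4)*(x - 1)*(x^3 - 7*x + 6) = (x - 4)*(x - 2)*(x - 1)*(x^2 + 2*x - 3) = (x - 4)*(x - 2)*(x - 1)*(x + 3)*(x - 1)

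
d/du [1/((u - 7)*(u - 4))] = (11 - 2*u)/(u^4 - 22*u^3 + 177*u^2 - 616*u + 784)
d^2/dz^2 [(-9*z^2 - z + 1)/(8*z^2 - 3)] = 2*(-64*z^3 - 456*z^2 - 72*z - 57)/(512*z^6 - 576*z^4 + 216*z^2 - 27)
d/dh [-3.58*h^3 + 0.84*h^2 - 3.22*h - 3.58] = -10.74*h^2 + 1.68*h - 3.22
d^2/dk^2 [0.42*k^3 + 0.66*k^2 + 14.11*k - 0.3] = 2.52*k + 1.32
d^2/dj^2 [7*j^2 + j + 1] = 14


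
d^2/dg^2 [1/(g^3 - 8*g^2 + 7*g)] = 2*(g*(8 - 3*g)*(g^2 - 8*g + 7) + (3*g^2 - 16*g + 7)^2)/(g^3*(g^2 - 8*g + 7)^3)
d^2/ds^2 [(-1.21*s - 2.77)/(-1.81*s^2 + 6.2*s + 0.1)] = ((4.9766 - 13.1406*s)*(-1.81*s^2 + 6.2*s + 0.1) - (1.21*s + 2.77)*(3.62*s - 6.2)*(7.24*s - 12.4))/(-1.81*s^2 + 6.2*s + 0.1)^3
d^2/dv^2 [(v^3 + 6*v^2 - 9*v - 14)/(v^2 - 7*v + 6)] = 8*(19*v^3 - 69*v^2 + 141*v - 191)/(v^6 - 21*v^5 + 165*v^4 - 595*v^3 + 990*v^2 - 756*v + 216)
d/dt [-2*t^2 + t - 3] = 1 - 4*t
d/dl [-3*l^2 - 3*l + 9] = -6*l - 3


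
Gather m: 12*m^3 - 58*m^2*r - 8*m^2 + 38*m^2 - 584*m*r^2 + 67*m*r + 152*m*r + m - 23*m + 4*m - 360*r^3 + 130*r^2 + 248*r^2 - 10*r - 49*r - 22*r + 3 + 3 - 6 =12*m^3 + m^2*(30 - 58*r) + m*(-584*r^2 + 219*r - 18) - 360*r^3 + 378*r^2 - 81*r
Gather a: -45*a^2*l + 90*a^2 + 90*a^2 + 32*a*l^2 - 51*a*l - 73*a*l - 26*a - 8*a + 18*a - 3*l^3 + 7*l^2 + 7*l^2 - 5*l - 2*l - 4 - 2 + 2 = a^2*(180 - 45*l) + a*(32*l^2 - 124*l - 16) - 3*l^3 + 14*l^2 - 7*l - 4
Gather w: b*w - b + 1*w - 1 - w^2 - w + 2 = b*w - b - w^2 + 1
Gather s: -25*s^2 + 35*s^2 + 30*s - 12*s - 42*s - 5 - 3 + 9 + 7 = 10*s^2 - 24*s + 8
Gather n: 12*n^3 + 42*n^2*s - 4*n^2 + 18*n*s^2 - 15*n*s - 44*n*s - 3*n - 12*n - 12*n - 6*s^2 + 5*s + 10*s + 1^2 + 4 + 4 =12*n^3 + n^2*(42*s - 4) + n*(18*s^2 - 59*s - 27) - 6*s^2 + 15*s + 9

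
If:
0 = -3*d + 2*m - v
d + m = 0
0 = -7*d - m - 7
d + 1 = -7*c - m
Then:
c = -1/7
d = -7/6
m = 7/6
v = 35/6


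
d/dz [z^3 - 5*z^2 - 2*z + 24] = 3*z^2 - 10*z - 2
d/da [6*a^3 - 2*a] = 18*a^2 - 2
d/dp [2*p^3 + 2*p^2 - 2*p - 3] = 6*p^2 + 4*p - 2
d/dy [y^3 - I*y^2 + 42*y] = 3*y^2 - 2*I*y + 42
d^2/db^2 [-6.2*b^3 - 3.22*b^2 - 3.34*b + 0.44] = -37.2*b - 6.44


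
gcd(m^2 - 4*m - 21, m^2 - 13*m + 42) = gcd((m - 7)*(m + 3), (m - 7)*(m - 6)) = m - 7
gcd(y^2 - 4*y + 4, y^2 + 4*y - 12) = y - 2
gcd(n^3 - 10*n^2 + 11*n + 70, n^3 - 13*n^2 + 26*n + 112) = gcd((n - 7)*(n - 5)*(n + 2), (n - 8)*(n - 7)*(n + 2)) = n^2 - 5*n - 14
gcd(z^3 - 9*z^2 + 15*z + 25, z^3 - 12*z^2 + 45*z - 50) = z^2 - 10*z + 25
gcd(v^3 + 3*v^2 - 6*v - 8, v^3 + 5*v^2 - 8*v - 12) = v^2 - v - 2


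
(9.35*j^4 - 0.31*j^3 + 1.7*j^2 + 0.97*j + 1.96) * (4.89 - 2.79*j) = -26.0865*j^5 + 46.5864*j^4 - 6.2589*j^3 + 5.6067*j^2 - 0.7251*j + 9.5844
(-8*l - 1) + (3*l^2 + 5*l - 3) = 3*l^2 - 3*l - 4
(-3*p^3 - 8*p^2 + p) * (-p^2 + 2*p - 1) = 3*p^5 + 2*p^4 - 14*p^3 + 10*p^2 - p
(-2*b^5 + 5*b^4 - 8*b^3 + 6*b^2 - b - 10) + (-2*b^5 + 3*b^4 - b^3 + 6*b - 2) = -4*b^5 + 8*b^4 - 9*b^3 + 6*b^2 + 5*b - 12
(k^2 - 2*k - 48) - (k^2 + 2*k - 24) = -4*k - 24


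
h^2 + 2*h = h*(h + 2)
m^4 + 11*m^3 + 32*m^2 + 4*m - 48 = (m - 1)*(m + 2)*(m + 4)*(m + 6)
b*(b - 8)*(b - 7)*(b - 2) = b^4 - 17*b^3 + 86*b^2 - 112*b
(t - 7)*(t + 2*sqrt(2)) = t^2 - 7*t + 2*sqrt(2)*t - 14*sqrt(2)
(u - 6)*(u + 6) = u^2 - 36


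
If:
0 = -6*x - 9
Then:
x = -3/2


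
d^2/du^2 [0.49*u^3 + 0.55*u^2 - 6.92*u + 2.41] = 2.94*u + 1.1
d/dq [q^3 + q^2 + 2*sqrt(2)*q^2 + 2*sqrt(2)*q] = 3*q^2 + 2*q + 4*sqrt(2)*q + 2*sqrt(2)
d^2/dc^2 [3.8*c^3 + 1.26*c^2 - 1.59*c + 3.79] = 22.8*c + 2.52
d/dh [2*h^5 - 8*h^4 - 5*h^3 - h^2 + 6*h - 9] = 10*h^4 - 32*h^3 - 15*h^2 - 2*h + 6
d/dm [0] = 0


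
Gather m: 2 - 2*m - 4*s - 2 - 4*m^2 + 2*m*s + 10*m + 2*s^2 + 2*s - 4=-4*m^2 + m*(2*s + 8) + 2*s^2 - 2*s - 4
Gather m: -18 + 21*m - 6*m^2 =-6*m^2 + 21*m - 18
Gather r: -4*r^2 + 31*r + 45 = -4*r^2 + 31*r + 45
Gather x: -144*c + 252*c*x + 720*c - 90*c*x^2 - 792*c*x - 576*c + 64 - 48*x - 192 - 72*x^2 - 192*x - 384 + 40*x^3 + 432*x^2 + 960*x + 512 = 40*x^3 + x^2*(360 - 90*c) + x*(720 - 540*c)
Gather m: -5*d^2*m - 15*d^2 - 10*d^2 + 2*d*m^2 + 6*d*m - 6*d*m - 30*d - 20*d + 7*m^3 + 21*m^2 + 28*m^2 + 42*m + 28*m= -25*d^2 - 50*d + 7*m^3 + m^2*(2*d + 49) + m*(70 - 5*d^2)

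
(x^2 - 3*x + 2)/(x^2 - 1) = (x - 2)/(x + 1)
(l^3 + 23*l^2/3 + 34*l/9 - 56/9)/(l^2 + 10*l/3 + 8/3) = (3*l^2 + 19*l - 14)/(3*(l + 2))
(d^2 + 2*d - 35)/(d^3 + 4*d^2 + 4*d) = (d^2 + 2*d - 35)/(d*(d^2 + 4*d + 4))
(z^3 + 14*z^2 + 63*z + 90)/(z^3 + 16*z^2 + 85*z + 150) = (z + 3)/(z + 5)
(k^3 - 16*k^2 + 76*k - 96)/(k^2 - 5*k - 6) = (k^2 - 10*k + 16)/(k + 1)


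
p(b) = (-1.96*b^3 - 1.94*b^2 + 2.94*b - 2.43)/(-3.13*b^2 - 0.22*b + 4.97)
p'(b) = (6.26*b + 0.22)*(-1.96*b^3 - 1.94*b^2 + 2.94*b - 2.43)/(-3.13*b^2 - 0.22*b + 4.97)^2 + (-5.88*b^2 - 3.88*b + 2.94)/(-3.13*b^2 - 0.22*b + 4.97) = (6.1348*b^4 + 0.862399999999999*b^3 - 19.5946*b^2 - 34.4954*b + 14.0772)/(9.7969*b^4 + 1.3772*b^3 - 31.0638*b^2 - 2.1868*b + 24.7009)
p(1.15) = -7.96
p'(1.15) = -118.30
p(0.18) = -0.41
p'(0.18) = 0.31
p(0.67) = -0.56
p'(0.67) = -1.40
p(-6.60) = -3.52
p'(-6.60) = 0.64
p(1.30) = 10.22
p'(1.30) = -121.20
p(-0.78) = -1.54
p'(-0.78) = 2.95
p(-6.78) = -3.63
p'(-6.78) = 0.64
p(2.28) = 2.46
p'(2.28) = 0.07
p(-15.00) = -8.81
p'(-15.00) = 0.63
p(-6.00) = -3.13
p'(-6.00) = 0.64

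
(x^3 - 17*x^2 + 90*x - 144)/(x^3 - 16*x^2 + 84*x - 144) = (x^2 - 11*x + 24)/(x^2 - 10*x + 24)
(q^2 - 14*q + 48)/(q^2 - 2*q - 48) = (q - 6)/(q + 6)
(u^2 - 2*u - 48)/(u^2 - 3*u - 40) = (u + 6)/(u + 5)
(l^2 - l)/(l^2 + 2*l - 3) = l/(l + 3)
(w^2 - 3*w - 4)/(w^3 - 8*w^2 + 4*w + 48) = (w + 1)/(w^2 - 4*w - 12)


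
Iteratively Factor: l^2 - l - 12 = (l + 3)*(l - 4)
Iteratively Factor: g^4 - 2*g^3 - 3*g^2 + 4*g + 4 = (g + 1)*(g^3 - 3*g^2 + 4) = (g - 2)*(g + 1)*(g^2 - g - 2) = (g - 2)^2*(g + 1)*(g + 1)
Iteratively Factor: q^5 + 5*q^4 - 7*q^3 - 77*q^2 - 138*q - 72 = (q + 2)*(q^4 + 3*q^3 - 13*q^2 - 51*q - 36) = (q + 2)*(q + 3)*(q^3 - 13*q - 12) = (q + 2)*(q + 3)^2*(q^2 - 3*q - 4) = (q - 4)*(q + 2)*(q + 3)^2*(q + 1)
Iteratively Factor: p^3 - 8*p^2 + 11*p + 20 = (p - 4)*(p^2 - 4*p - 5) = (p - 4)*(p + 1)*(p - 5)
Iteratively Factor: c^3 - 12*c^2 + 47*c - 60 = (c - 3)*(c^2 - 9*c + 20) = (c - 4)*(c - 3)*(c - 5)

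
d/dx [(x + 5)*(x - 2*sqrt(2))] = 2*x - 2*sqrt(2) + 5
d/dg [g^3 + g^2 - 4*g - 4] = 3*g^2 + 2*g - 4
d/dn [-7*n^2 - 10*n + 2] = -14*n - 10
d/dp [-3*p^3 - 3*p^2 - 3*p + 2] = -9*p^2 - 6*p - 3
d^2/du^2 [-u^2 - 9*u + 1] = -2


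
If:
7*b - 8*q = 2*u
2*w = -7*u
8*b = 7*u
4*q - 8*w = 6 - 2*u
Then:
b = 28/171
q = 11/114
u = 32/171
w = -112/171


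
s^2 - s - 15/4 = (s - 5/2)*(s + 3/2)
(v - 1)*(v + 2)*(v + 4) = v^3 + 5*v^2 + 2*v - 8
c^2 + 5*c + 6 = (c + 2)*(c + 3)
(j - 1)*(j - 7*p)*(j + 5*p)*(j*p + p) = j^4*p - 2*j^3*p^2 - 35*j^2*p^3 - j^2*p + 2*j*p^2 + 35*p^3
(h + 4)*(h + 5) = h^2 + 9*h + 20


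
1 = 1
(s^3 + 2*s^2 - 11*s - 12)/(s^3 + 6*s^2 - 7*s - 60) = (s + 1)/(s + 5)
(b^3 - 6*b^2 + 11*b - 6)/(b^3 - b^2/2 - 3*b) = 2*(b^2 - 4*b + 3)/(b*(2*b + 3))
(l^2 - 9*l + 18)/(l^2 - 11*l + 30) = (l - 3)/(l - 5)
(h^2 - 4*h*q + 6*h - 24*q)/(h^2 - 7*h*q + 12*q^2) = (-h - 6)/(-h + 3*q)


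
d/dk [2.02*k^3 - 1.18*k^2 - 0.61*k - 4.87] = 6.06*k^2 - 2.36*k - 0.61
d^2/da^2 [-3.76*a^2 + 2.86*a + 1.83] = -7.52000000000000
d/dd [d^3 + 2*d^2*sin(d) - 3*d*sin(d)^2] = 2*d^2*cos(d) + 3*d^2 + 4*d*sin(d) - 3*d*sin(2*d) - 3*sin(d)^2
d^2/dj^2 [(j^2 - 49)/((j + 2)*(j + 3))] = 10*(-j^3 - 33*j^2 - 147*j - 179)/(j^6 + 15*j^5 + 93*j^4 + 305*j^3 + 558*j^2 + 540*j + 216)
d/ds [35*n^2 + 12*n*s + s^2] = 12*n + 2*s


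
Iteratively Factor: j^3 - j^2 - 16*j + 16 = (j - 4)*(j^2 + 3*j - 4) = (j - 4)*(j + 4)*(j - 1)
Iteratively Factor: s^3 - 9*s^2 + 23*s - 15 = (s - 3)*(s^2 - 6*s + 5) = (s - 3)*(s - 1)*(s - 5)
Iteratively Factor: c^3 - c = (c - 1)*(c^2 + c) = c*(c - 1)*(c + 1)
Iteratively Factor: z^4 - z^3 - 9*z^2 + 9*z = (z - 1)*(z^3 - 9*z) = (z - 3)*(z - 1)*(z^2 + 3*z) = z*(z - 3)*(z - 1)*(z + 3)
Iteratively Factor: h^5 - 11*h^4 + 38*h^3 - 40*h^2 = (h)*(h^4 - 11*h^3 + 38*h^2 - 40*h) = h*(h - 4)*(h^3 - 7*h^2 + 10*h) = h*(h - 5)*(h - 4)*(h^2 - 2*h) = h^2*(h - 5)*(h - 4)*(h - 2)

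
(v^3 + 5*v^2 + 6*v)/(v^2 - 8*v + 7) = v*(v^2 + 5*v + 6)/(v^2 - 8*v + 7)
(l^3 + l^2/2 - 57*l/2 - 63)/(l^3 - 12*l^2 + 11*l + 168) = (l^2 - 5*l/2 - 21)/(l^2 - 15*l + 56)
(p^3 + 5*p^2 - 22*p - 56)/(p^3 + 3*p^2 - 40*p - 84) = (p - 4)/(p - 6)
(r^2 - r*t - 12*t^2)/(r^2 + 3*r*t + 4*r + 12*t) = (r - 4*t)/(r + 4)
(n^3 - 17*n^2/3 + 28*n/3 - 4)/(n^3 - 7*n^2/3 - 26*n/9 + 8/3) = 3*(n - 2)/(3*n + 4)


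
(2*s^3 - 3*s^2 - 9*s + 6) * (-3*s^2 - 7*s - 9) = -6*s^5 - 5*s^4 + 30*s^3 + 72*s^2 + 39*s - 54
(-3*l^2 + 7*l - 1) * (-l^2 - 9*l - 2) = 3*l^4 + 20*l^3 - 56*l^2 - 5*l + 2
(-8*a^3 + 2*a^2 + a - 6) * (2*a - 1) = -16*a^4 + 12*a^3 - 13*a + 6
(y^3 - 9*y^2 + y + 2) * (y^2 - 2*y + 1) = y^5 - 11*y^4 + 20*y^3 - 9*y^2 - 3*y + 2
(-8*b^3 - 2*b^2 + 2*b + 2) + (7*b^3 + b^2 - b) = -b^3 - b^2 + b + 2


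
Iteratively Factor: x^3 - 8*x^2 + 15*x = (x)*(x^2 - 8*x + 15) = x*(x - 3)*(x - 5)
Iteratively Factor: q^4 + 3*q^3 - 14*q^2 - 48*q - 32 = (q + 1)*(q^3 + 2*q^2 - 16*q - 32) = (q + 1)*(q + 4)*(q^2 - 2*q - 8) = (q + 1)*(q + 2)*(q + 4)*(q - 4)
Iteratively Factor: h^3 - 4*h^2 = (h - 4)*(h^2) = h*(h - 4)*(h)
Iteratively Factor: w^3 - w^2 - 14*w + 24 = (w - 2)*(w^2 + w - 12) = (w - 2)*(w + 4)*(w - 3)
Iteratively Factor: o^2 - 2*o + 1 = (o - 1)*(o - 1)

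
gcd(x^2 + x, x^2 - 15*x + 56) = 1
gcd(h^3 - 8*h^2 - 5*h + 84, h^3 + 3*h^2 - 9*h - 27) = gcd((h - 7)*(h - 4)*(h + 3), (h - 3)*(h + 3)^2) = h + 3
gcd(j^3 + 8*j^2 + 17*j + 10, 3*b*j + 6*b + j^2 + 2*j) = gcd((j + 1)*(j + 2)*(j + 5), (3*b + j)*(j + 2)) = j + 2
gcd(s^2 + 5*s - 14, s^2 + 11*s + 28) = s + 7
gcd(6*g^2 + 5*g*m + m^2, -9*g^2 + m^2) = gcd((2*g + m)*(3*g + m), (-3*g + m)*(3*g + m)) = 3*g + m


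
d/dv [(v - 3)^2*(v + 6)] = 3*v^2 - 27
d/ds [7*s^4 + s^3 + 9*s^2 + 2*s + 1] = 28*s^3 + 3*s^2 + 18*s + 2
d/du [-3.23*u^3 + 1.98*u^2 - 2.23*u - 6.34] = -9.69*u^2 + 3.96*u - 2.23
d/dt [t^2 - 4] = 2*t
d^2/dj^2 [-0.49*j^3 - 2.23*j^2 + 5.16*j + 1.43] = -2.94*j - 4.46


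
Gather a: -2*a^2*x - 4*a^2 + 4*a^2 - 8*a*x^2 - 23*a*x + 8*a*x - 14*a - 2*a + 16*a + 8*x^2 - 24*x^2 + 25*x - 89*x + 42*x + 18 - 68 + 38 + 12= -2*a^2*x + a*(-8*x^2 - 15*x) - 16*x^2 - 22*x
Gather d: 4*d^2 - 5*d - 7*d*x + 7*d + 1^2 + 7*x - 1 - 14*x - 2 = 4*d^2 + d*(2 - 7*x) - 7*x - 2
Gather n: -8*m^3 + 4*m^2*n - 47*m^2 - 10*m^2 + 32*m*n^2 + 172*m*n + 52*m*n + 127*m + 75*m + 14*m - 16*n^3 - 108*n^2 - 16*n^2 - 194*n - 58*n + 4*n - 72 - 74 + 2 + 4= -8*m^3 - 57*m^2 + 216*m - 16*n^3 + n^2*(32*m - 124) + n*(4*m^2 + 224*m - 248) - 140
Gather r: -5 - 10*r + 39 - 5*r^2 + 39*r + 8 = -5*r^2 + 29*r + 42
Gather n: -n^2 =-n^2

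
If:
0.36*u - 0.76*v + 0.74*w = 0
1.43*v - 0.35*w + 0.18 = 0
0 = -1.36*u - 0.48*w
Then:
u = 0.08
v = -0.18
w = -0.22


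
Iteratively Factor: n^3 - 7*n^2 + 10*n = (n - 5)*(n^2 - 2*n) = (n - 5)*(n - 2)*(n)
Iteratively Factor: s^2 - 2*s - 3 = (s - 3)*(s + 1)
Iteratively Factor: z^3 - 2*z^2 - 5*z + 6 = (z - 3)*(z^2 + z - 2) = (z - 3)*(z - 1)*(z + 2)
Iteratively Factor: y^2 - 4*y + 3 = (y - 3)*(y - 1)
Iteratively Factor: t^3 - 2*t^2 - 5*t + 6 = (t - 1)*(t^2 - t - 6) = (t - 1)*(t + 2)*(t - 3)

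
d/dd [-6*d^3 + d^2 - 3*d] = -18*d^2 + 2*d - 3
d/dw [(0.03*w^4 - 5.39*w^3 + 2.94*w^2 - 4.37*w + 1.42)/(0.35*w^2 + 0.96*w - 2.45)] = (0.021*w^5 - 1.8001*w^4 - 10.6428*w^3 + 43.9684*w^2 - 15.4*w + 9.3433)/(0.1225*w^4 + 0.672*w^3 - 0.7934*w^2 - 4.704*w + 6.0025)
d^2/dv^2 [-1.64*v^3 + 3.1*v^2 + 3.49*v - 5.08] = 6.2 - 9.84*v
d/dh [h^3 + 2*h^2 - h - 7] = 3*h^2 + 4*h - 1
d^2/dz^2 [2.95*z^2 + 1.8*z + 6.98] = 5.90000000000000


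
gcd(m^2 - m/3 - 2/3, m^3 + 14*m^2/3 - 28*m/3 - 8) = m + 2/3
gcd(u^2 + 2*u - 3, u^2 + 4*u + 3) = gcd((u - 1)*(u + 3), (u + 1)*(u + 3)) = u + 3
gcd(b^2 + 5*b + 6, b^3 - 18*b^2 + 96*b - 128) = 1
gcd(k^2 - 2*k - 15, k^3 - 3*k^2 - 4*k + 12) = 1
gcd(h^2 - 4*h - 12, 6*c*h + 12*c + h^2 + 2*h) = h + 2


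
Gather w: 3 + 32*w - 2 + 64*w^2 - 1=64*w^2 + 32*w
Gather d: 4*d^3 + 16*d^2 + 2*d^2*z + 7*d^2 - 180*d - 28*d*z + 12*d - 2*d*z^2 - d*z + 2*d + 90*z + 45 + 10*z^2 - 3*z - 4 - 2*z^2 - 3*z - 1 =4*d^3 + d^2*(2*z + 23) + d*(-2*z^2 - 29*z - 166) + 8*z^2 + 84*z + 40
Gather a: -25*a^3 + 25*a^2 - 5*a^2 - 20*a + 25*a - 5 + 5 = -25*a^3 + 20*a^2 + 5*a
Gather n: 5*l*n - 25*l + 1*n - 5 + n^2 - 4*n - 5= -25*l + n^2 + n*(5*l - 3) - 10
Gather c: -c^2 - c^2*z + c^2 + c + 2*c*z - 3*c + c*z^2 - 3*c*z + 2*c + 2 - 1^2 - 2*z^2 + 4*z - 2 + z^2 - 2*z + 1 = -c^2*z + c*(z^2 - z) - z^2 + 2*z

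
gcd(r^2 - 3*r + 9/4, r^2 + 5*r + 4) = 1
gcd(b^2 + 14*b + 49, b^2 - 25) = 1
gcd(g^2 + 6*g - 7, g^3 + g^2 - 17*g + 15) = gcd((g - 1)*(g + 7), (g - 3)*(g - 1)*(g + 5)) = g - 1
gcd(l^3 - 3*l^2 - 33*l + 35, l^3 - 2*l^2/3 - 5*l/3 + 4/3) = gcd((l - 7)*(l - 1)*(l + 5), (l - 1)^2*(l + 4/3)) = l - 1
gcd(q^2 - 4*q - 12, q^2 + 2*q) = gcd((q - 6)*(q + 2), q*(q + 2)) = q + 2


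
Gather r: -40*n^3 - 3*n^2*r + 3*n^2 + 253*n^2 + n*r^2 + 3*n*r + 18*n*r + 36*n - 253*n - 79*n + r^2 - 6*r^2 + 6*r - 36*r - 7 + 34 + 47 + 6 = -40*n^3 + 256*n^2 - 296*n + r^2*(n - 5) + r*(-3*n^2 + 21*n - 30) + 80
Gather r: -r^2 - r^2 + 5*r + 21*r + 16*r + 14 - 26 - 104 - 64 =-2*r^2 + 42*r - 180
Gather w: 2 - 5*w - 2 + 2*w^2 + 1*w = 2*w^2 - 4*w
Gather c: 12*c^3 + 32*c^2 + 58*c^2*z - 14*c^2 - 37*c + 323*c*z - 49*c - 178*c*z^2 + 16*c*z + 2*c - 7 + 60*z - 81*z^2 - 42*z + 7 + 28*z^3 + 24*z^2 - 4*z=12*c^3 + c^2*(58*z + 18) + c*(-178*z^2 + 339*z - 84) + 28*z^3 - 57*z^2 + 14*z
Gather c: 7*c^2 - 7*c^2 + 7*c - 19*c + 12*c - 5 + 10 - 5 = 0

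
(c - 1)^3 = c^3 - 3*c^2 + 3*c - 1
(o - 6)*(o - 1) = o^2 - 7*o + 6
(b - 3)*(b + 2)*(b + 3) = b^3 + 2*b^2 - 9*b - 18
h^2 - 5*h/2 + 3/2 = (h - 3/2)*(h - 1)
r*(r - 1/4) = r^2 - r/4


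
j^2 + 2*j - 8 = (j - 2)*(j + 4)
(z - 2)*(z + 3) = z^2 + z - 6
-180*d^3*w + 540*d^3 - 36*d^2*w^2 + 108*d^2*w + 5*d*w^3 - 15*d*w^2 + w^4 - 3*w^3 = (-6*d + w)*(5*d + w)*(6*d + w)*(w - 3)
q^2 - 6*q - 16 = (q - 8)*(q + 2)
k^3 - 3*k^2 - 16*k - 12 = (k - 6)*(k + 1)*(k + 2)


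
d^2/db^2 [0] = 0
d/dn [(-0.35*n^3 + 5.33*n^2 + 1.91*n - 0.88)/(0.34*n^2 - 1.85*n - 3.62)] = (-0.119*n^4 + 1.295*n^3 - 6.7089*n^2 - 37.9908*n - 8.5422)/(0.1156*n^4 - 1.258*n^3 + 0.9609*n^2 + 13.394*n + 13.1044)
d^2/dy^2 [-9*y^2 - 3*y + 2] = -18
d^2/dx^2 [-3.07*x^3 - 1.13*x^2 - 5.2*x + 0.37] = -18.42*x - 2.26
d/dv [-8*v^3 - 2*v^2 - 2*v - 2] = -24*v^2 - 4*v - 2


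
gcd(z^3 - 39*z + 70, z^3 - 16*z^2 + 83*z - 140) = z - 5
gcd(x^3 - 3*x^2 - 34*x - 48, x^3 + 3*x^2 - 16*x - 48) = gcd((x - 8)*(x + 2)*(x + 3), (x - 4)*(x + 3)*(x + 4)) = x + 3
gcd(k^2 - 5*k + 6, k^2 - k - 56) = 1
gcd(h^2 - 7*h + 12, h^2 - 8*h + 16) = h - 4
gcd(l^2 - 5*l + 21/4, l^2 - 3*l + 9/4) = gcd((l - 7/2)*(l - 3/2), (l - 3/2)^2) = l - 3/2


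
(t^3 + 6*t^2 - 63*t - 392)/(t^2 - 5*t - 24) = (t^2 + 14*t + 49)/(t + 3)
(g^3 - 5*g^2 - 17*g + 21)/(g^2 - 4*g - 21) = g - 1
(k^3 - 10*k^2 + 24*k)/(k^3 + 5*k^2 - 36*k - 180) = k*(k - 4)/(k^2 + 11*k + 30)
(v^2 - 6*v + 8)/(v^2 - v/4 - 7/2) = 4*(v - 4)/(4*v + 7)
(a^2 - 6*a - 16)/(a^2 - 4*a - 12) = (a - 8)/(a - 6)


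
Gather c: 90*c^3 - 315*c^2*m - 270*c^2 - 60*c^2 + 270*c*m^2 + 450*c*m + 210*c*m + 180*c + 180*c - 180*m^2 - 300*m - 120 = 90*c^3 + c^2*(-315*m - 330) + c*(270*m^2 + 660*m + 360) - 180*m^2 - 300*m - 120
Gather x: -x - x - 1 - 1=-2*x - 2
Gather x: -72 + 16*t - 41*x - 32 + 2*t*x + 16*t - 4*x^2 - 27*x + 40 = 32*t - 4*x^2 + x*(2*t - 68) - 64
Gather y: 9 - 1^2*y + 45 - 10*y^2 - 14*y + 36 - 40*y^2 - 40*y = -50*y^2 - 55*y + 90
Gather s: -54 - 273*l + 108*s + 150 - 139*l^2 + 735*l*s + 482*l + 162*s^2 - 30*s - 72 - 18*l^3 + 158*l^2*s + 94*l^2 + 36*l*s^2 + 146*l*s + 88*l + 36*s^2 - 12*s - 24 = -18*l^3 - 45*l^2 + 297*l + s^2*(36*l + 198) + s*(158*l^2 + 881*l + 66)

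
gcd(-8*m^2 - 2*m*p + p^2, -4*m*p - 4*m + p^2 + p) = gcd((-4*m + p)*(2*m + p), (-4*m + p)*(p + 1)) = -4*m + p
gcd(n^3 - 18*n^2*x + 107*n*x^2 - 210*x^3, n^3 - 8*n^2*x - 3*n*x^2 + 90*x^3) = n^2 - 11*n*x + 30*x^2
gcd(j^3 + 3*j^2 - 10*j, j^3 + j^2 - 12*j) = j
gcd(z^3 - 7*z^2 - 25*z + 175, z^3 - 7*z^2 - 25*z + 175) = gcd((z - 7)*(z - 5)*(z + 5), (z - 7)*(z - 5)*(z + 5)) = z^3 - 7*z^2 - 25*z + 175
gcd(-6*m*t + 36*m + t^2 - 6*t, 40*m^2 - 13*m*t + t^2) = 1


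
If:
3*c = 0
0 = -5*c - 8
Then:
No Solution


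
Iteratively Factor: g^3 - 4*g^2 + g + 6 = (g + 1)*(g^2 - 5*g + 6) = (g - 3)*(g + 1)*(g - 2)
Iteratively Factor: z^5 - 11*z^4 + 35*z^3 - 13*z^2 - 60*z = (z - 3)*(z^4 - 8*z^3 + 11*z^2 + 20*z) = z*(z - 3)*(z^3 - 8*z^2 + 11*z + 20) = z*(z - 3)*(z + 1)*(z^2 - 9*z + 20) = z*(z - 4)*(z - 3)*(z + 1)*(z - 5)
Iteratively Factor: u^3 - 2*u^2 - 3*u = (u)*(u^2 - 2*u - 3) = u*(u - 3)*(u + 1)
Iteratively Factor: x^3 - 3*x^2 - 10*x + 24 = (x - 4)*(x^2 + x - 6) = (x - 4)*(x - 2)*(x + 3)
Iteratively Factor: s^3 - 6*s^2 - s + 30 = (s + 2)*(s^2 - 8*s + 15) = (s - 5)*(s + 2)*(s - 3)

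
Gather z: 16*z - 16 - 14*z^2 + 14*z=-14*z^2 + 30*z - 16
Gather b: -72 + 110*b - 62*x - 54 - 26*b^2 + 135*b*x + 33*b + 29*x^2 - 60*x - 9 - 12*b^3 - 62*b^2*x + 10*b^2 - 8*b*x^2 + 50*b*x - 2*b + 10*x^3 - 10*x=-12*b^3 + b^2*(-62*x - 16) + b*(-8*x^2 + 185*x + 141) + 10*x^3 + 29*x^2 - 132*x - 135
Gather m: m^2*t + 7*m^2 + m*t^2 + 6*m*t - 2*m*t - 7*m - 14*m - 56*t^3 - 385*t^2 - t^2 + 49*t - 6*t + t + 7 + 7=m^2*(t + 7) + m*(t^2 + 4*t - 21) - 56*t^3 - 386*t^2 + 44*t + 14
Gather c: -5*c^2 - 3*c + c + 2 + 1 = -5*c^2 - 2*c + 3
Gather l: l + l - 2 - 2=2*l - 4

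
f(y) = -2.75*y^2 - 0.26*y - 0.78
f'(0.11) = -0.86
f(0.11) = -0.84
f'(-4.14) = 22.51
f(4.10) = -48.07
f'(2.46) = -13.79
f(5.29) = -79.11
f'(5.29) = -29.36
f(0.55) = -1.75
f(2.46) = -18.06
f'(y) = -5.5*y - 0.26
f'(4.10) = -22.81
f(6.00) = -101.34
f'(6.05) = -33.54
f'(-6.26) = 34.17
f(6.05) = -103.01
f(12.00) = -399.90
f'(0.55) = -3.28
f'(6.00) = -33.26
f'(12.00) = -66.26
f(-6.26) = -106.92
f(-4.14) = -46.84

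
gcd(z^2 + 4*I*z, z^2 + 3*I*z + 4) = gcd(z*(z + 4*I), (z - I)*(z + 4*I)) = z + 4*I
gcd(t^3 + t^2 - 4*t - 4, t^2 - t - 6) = t + 2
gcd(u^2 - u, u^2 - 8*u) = u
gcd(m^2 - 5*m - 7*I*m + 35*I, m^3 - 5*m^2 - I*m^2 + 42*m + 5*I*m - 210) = m^2 + m*(-5 - 7*I) + 35*I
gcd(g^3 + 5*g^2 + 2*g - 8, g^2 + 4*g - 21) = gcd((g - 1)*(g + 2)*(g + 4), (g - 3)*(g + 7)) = 1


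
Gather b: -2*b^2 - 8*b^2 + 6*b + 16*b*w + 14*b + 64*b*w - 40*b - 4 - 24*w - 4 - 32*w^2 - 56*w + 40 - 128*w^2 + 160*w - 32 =-10*b^2 + b*(80*w - 20) - 160*w^2 + 80*w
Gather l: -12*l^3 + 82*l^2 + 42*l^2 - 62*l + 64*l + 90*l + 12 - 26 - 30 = -12*l^3 + 124*l^2 + 92*l - 44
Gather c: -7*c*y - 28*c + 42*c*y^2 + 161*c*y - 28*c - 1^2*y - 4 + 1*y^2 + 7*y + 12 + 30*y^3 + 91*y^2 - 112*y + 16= c*(42*y^2 + 154*y - 56) + 30*y^3 + 92*y^2 - 106*y + 24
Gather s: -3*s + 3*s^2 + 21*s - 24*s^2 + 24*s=-21*s^2 + 42*s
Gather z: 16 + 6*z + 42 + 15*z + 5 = 21*z + 63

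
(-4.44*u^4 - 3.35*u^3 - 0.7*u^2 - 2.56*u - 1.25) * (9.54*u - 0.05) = -42.3576*u^5 - 31.737*u^4 - 6.5105*u^3 - 24.3874*u^2 - 11.797*u + 0.0625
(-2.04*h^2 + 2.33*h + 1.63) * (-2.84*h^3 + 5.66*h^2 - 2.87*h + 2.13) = 5.7936*h^5 - 18.1636*h^4 + 14.4134*h^3 - 1.8065*h^2 + 0.284800000000001*h + 3.4719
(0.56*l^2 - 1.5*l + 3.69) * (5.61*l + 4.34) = 3.1416*l^3 - 5.9846*l^2 + 14.1909*l + 16.0146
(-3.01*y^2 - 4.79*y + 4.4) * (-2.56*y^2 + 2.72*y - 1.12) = 7.7056*y^4 + 4.0752*y^3 - 20.9216*y^2 + 17.3328*y - 4.928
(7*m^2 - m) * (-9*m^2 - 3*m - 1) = -63*m^4 - 12*m^3 - 4*m^2 + m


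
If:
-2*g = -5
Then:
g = 5/2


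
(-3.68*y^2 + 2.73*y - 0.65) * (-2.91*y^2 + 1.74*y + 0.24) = 10.7088*y^4 - 14.3475*y^3 + 5.7585*y^2 - 0.4758*y - 0.156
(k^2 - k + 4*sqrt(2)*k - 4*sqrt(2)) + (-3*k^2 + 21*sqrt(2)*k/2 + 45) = -2*k^2 - k + 29*sqrt(2)*k/2 - 4*sqrt(2) + 45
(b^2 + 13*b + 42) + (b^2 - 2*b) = 2*b^2 + 11*b + 42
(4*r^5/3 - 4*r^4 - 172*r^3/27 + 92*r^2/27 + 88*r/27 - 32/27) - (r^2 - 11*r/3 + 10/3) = 4*r^5/3 - 4*r^4 - 172*r^3/27 + 65*r^2/27 + 187*r/27 - 122/27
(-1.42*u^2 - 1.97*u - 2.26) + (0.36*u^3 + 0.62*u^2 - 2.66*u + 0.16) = 0.36*u^3 - 0.8*u^2 - 4.63*u - 2.1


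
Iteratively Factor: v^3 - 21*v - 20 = (v - 5)*(v^2 + 5*v + 4) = (v - 5)*(v + 4)*(v + 1)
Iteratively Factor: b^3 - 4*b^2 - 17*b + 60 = (b - 5)*(b^2 + b - 12) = (b - 5)*(b + 4)*(b - 3)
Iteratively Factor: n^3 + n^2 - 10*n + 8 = (n + 4)*(n^2 - 3*n + 2) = (n - 2)*(n + 4)*(n - 1)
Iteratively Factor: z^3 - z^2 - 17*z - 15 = (z + 3)*(z^2 - 4*z - 5) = (z + 1)*(z + 3)*(z - 5)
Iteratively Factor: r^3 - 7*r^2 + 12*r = (r)*(r^2 - 7*r + 12) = r*(r - 3)*(r - 4)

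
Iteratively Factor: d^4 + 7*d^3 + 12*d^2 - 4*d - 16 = (d + 4)*(d^3 + 3*d^2 - 4) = (d + 2)*(d + 4)*(d^2 + d - 2) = (d - 1)*(d + 2)*(d + 4)*(d + 2)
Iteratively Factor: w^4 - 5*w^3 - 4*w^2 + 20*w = (w + 2)*(w^3 - 7*w^2 + 10*w) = w*(w + 2)*(w^2 - 7*w + 10) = w*(w - 5)*(w + 2)*(w - 2)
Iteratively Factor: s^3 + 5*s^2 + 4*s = (s + 4)*(s^2 + s) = (s + 1)*(s + 4)*(s)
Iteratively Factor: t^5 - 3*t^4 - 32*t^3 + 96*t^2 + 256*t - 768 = (t - 4)*(t^4 + t^3 - 28*t^2 - 16*t + 192) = (t - 4)^2*(t^3 + 5*t^2 - 8*t - 48) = (t - 4)^2*(t + 4)*(t^2 + t - 12) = (t - 4)^2*(t - 3)*(t + 4)*(t + 4)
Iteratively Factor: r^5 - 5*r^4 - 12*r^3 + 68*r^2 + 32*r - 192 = (r - 4)*(r^4 - r^3 - 16*r^2 + 4*r + 48) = (r - 4)*(r - 2)*(r^3 + r^2 - 14*r - 24) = (r - 4)*(r - 2)*(r + 2)*(r^2 - r - 12) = (r - 4)^2*(r - 2)*(r + 2)*(r + 3)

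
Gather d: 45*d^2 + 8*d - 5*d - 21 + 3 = 45*d^2 + 3*d - 18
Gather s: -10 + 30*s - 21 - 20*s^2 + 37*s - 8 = -20*s^2 + 67*s - 39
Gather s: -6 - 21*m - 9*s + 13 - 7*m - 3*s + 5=-28*m - 12*s + 12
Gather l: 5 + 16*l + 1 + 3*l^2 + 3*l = 3*l^2 + 19*l + 6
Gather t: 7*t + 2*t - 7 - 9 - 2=9*t - 18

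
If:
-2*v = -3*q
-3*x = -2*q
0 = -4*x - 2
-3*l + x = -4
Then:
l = 7/6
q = -3/4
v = -9/8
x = -1/2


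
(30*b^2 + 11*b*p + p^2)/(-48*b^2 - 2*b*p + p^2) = (5*b + p)/(-8*b + p)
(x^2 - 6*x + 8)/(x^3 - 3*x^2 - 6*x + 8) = (x - 2)/(x^2 + x - 2)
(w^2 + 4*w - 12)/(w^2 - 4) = (w + 6)/(w + 2)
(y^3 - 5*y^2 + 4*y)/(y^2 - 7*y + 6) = y*(y - 4)/(y - 6)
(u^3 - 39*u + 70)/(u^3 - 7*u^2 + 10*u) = (u + 7)/u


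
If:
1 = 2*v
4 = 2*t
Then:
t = 2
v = 1/2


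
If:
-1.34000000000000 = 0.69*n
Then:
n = -1.94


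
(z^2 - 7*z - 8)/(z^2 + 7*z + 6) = (z - 8)/(z + 6)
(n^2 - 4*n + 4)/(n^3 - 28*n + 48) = (n - 2)/(n^2 + 2*n - 24)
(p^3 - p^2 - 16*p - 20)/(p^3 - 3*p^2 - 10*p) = (p + 2)/p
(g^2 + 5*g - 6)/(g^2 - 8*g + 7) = (g + 6)/(g - 7)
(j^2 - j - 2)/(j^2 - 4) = (j + 1)/(j + 2)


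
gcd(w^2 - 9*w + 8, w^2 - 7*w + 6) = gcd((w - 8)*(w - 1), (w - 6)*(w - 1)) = w - 1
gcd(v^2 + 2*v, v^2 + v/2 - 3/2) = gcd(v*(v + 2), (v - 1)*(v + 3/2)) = 1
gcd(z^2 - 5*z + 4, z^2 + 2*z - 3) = z - 1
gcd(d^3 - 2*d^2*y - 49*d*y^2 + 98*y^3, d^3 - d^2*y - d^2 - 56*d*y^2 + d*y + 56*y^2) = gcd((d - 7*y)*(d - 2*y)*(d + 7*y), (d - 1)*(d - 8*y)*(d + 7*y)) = d + 7*y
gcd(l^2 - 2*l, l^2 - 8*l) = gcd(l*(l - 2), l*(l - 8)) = l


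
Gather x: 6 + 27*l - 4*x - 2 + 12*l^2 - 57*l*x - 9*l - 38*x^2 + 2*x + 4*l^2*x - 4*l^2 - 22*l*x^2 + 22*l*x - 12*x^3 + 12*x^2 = 8*l^2 + 18*l - 12*x^3 + x^2*(-22*l - 26) + x*(4*l^2 - 35*l - 2) + 4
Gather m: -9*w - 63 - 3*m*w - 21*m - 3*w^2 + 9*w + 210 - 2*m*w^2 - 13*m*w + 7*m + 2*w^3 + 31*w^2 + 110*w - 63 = m*(-2*w^2 - 16*w - 14) + 2*w^3 + 28*w^2 + 110*w + 84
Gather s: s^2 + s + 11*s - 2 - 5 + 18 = s^2 + 12*s + 11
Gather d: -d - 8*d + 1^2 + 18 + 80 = 99 - 9*d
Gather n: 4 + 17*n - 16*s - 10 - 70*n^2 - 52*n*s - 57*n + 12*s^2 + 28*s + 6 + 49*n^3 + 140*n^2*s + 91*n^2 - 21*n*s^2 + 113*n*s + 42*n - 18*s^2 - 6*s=49*n^3 + n^2*(140*s + 21) + n*(-21*s^2 + 61*s + 2) - 6*s^2 + 6*s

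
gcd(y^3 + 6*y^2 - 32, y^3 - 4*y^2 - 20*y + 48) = y^2 + 2*y - 8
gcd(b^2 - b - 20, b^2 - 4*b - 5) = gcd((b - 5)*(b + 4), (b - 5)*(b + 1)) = b - 5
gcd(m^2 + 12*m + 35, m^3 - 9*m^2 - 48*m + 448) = m + 7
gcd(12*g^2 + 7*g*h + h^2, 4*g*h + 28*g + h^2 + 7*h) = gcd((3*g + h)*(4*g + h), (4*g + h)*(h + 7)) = 4*g + h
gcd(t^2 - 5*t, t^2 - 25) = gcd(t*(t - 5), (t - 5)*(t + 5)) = t - 5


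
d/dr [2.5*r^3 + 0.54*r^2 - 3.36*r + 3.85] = 7.5*r^2 + 1.08*r - 3.36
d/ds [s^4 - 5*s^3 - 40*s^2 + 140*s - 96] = 4*s^3 - 15*s^2 - 80*s + 140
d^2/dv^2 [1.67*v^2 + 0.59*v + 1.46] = 3.34000000000000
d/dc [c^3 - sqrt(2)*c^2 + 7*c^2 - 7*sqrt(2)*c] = 3*c^2 - 2*sqrt(2)*c + 14*c - 7*sqrt(2)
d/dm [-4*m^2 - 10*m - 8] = -8*m - 10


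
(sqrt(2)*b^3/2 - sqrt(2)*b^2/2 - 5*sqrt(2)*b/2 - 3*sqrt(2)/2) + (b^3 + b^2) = sqrt(2)*b^3/2 + b^3 - sqrt(2)*b^2/2 + b^2 - 5*sqrt(2)*b/2 - 3*sqrt(2)/2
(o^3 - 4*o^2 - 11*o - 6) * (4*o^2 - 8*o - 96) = 4*o^5 - 24*o^4 - 108*o^3 + 448*o^2 + 1104*o + 576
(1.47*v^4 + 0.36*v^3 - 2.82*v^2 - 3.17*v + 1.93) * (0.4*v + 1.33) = 0.588*v^5 + 2.0991*v^4 - 0.6492*v^3 - 5.0186*v^2 - 3.4441*v + 2.5669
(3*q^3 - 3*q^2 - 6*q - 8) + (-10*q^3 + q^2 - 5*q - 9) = -7*q^3 - 2*q^2 - 11*q - 17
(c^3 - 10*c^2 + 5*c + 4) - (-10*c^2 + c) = c^3 + 4*c + 4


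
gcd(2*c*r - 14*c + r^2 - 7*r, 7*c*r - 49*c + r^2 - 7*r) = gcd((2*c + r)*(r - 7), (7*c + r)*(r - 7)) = r - 7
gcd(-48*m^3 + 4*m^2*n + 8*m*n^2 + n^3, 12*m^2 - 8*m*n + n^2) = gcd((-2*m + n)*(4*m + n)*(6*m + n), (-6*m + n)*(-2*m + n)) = 2*m - n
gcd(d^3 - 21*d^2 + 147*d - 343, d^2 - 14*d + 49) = d^2 - 14*d + 49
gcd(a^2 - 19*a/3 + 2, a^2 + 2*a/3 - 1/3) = a - 1/3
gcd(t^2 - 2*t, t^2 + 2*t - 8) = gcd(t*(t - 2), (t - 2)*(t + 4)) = t - 2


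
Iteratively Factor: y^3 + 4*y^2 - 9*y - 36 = (y - 3)*(y^2 + 7*y + 12) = (y - 3)*(y + 4)*(y + 3)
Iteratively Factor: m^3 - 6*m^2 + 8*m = (m - 4)*(m^2 - 2*m) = m*(m - 4)*(m - 2)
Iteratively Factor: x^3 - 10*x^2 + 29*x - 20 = (x - 5)*(x^2 - 5*x + 4) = (x - 5)*(x - 4)*(x - 1)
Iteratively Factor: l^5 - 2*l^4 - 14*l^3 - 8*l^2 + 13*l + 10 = (l - 5)*(l^4 + 3*l^3 + l^2 - 3*l - 2) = (l - 5)*(l + 2)*(l^3 + l^2 - l - 1) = (l - 5)*(l + 1)*(l + 2)*(l^2 - 1) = (l - 5)*(l - 1)*(l + 1)*(l + 2)*(l + 1)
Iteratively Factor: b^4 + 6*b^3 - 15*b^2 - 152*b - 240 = (b + 4)*(b^3 + 2*b^2 - 23*b - 60) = (b - 5)*(b + 4)*(b^2 + 7*b + 12) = (b - 5)*(b + 4)^2*(b + 3)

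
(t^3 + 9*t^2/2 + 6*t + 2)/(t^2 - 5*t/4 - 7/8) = 4*(t^2 + 4*t + 4)/(4*t - 7)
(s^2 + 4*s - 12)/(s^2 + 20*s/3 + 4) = 3*(s - 2)/(3*s + 2)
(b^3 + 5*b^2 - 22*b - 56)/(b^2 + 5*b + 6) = (b^2 + 3*b - 28)/(b + 3)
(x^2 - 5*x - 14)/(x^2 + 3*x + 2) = (x - 7)/(x + 1)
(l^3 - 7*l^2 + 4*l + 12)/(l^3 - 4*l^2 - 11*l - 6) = (l - 2)/(l + 1)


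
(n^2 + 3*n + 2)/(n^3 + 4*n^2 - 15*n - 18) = (n + 2)/(n^2 + 3*n - 18)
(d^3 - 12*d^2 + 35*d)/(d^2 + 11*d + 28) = d*(d^2 - 12*d + 35)/(d^2 + 11*d + 28)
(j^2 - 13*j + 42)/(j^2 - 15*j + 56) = (j - 6)/(j - 8)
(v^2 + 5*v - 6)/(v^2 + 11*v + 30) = (v - 1)/(v + 5)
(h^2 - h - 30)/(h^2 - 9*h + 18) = (h + 5)/(h - 3)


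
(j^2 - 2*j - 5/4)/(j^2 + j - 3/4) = (4*j^2 - 8*j - 5)/(4*j^2 + 4*j - 3)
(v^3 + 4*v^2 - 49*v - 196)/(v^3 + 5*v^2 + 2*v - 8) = (v^2 - 49)/(v^2 + v - 2)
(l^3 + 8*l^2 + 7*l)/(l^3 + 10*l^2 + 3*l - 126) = l*(l + 1)/(l^2 + 3*l - 18)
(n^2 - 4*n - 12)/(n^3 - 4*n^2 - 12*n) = 1/n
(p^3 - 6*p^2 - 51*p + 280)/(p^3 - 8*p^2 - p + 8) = (p^2 + 2*p - 35)/(p^2 - 1)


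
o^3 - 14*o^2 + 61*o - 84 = (o - 7)*(o - 4)*(o - 3)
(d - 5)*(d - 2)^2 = d^3 - 9*d^2 + 24*d - 20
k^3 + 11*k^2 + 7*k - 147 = (k - 3)*(k + 7)^2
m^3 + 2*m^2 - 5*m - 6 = (m - 2)*(m + 1)*(m + 3)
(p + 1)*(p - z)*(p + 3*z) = p^3 + 2*p^2*z + p^2 - 3*p*z^2 + 2*p*z - 3*z^2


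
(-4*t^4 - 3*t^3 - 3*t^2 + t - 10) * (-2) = 8*t^4 + 6*t^3 + 6*t^2 - 2*t + 20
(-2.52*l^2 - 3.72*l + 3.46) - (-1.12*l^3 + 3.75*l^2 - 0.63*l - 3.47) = 1.12*l^3 - 6.27*l^2 - 3.09*l + 6.93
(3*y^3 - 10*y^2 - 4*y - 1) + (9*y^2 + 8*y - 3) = 3*y^3 - y^2 + 4*y - 4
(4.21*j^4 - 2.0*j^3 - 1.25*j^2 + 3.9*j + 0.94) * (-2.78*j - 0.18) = -11.7038*j^5 + 4.8022*j^4 + 3.835*j^3 - 10.617*j^2 - 3.3152*j - 0.1692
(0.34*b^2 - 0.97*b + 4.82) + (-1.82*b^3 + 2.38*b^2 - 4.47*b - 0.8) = -1.82*b^3 + 2.72*b^2 - 5.44*b + 4.02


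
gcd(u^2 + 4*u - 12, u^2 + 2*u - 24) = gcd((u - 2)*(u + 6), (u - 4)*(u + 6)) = u + 6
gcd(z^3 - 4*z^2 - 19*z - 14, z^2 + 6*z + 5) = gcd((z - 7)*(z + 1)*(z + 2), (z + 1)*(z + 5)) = z + 1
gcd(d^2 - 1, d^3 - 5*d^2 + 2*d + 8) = d + 1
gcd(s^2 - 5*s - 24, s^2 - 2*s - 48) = s - 8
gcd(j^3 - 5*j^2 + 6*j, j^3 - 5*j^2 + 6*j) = j^3 - 5*j^2 + 6*j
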